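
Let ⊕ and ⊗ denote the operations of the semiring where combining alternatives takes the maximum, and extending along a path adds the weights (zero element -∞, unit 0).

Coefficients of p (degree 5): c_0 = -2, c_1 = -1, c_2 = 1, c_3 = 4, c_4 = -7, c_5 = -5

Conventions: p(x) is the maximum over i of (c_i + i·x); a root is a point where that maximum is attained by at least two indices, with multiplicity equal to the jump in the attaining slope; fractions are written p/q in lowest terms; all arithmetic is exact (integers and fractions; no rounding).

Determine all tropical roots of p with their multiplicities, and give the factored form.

hull edge (i=0, c=-2) to (i=3, c=4): slope 2, span 3
hull edge (i=3, c=4) to (i=5, c=-5): slope -9/2, span 2
Factored form: p(x) = -5 ⊗ (x ⊕ (-2)) ⊗ (x ⊕ (-2)) ⊗ (x ⊕ (-2)) ⊗ (x ⊕ 9/2) ⊗ (x ⊕ 9/2)
Answer: roots = -2 (mult 3), 9/2 (mult 2)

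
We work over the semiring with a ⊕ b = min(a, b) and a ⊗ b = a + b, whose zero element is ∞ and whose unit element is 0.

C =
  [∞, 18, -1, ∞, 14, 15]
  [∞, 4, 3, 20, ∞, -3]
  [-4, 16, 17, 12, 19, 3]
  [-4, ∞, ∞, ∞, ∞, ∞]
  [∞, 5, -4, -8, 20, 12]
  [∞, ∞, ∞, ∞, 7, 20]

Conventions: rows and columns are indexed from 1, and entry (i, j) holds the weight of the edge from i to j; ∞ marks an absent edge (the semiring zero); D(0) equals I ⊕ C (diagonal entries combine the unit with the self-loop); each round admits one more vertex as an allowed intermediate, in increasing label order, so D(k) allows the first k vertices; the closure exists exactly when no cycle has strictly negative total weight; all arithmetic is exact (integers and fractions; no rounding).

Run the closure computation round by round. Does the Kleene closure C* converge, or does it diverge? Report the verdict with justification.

D(0):
  [0, 18, -1, ∞, 14, 15]
  [∞, 0, 3, 20, ∞, -3]
  [-4, 16, 0, 12, 19, 3]
  [-4, ∞, ∞, 0, ∞, ∞]
  [∞, 5, -4, -8, 0, 12]
  [∞, ∞, ∞, ∞, 7, 0]
Detection: at round 1, diagonal entry (3, 3) turns strictly negative.
Key observation: the cycle 3->1->3 has total weight (-4) + (-1), which is strictly negative.
Answer: DIVERGES — negative cycle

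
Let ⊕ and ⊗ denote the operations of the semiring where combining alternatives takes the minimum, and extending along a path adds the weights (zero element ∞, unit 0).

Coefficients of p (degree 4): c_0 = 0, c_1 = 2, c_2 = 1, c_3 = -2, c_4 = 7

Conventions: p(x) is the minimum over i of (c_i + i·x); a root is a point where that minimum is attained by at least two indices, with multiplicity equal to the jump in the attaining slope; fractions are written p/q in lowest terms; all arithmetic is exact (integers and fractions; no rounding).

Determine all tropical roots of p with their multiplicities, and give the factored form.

hull edge (i=0, c=0) to (i=3, c=-2): slope -2/3, span 3
hull edge (i=3, c=-2) to (i=4, c=7): slope 9, span 1
Factored form: p(x) = 7 ⊗ (x ⊕ (-9)) ⊗ (x ⊕ 2/3) ⊗ (x ⊕ 2/3) ⊗ (x ⊕ 2/3)
Answer: roots = -9 (mult 1), 2/3 (mult 3)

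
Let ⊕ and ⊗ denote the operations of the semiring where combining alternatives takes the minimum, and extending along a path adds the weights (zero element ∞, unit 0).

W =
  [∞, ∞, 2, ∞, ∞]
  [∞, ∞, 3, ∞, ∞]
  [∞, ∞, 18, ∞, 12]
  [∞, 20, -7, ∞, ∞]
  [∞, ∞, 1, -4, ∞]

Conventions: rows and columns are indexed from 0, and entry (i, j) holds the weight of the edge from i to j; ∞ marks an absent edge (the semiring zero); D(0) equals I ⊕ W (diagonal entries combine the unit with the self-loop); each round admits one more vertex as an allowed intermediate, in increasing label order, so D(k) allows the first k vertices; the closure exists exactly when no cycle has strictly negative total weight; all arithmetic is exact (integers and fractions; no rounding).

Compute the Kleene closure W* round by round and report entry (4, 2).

D(0):
  [0, ∞, 2, ∞, ∞]
  [∞, 0, 3, ∞, ∞]
  [∞, ∞, 0, ∞, 12]
  [∞, 20, -7, 0, ∞]
  [∞, ∞, 1, -4, 0]
D(1):
  [0, ∞, 2, ∞, ∞]
  [∞, 0, 3, ∞, ∞]
  [∞, ∞, 0, ∞, 12]
  [∞, 20, -7, 0, ∞]
  [∞, ∞, 1, -4, 0]
D(2):
  [0, ∞, 2, ∞, ∞]
  [∞, 0, 3, ∞, ∞]
  [∞, ∞, 0, ∞, 12]
  [∞, 20, -7, 0, ∞]
  [∞, ∞, 1, -4, 0]
D(3):
  [0, ∞, 2, ∞, 14]
  [∞, 0, 3, ∞, 15]
  [∞, ∞, 0, ∞, 12]
  [∞, 20, -7, 0, 5]
  [∞, ∞, 1, -4, 0]
D(4):
  [0, ∞, 2, ∞, 14]
  [∞, 0, 3, ∞, 15]
  [∞, ∞, 0, ∞, 12]
  [∞, 20, -7, 0, 5]
  [∞, 16, -11, -4, 0]
D(5):
  [0, 30, 2, 10, 14]
  [∞, 0, 3, 11, 15]
  [∞, 28, 0, 8, 12]
  [∞, 20, -7, 0, 5]
  [∞, 16, -11, -4, 0]
Answer: W*[4][2] = -11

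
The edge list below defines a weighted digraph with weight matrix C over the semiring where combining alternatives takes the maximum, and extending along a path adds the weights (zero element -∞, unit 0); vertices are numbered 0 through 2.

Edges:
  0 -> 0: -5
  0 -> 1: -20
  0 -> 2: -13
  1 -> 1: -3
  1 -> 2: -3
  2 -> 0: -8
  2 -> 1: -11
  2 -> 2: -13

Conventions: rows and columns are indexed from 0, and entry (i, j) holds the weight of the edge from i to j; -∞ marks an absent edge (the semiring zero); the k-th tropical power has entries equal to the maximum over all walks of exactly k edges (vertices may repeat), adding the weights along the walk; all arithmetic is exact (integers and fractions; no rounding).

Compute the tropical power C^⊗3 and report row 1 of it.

C^⊗2:
  [-10, -23, -18]
  [-11, -6, -6]
  [-13, -14, -14]
C^⊗3:
  [-15, -26, -23]
  [-14, -9, -9]
  [-18, -17, -17]
Answer: row 1 of C^⊗3 = [-14, -9, -9]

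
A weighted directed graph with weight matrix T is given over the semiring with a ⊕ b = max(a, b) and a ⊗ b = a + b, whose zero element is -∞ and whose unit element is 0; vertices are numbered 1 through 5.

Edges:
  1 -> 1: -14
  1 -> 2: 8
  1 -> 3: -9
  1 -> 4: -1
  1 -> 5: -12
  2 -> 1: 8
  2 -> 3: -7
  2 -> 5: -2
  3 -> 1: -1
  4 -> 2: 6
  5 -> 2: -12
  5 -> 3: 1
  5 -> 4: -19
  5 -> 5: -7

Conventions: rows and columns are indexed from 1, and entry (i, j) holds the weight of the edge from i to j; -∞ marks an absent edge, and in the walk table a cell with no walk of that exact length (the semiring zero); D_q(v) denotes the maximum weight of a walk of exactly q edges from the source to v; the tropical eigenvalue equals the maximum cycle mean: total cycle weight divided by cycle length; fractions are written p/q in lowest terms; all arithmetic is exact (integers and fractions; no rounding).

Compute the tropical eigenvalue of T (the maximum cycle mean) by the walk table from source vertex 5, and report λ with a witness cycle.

q=0: [-∞, -∞, -∞, -∞, 0]
q=1: [-∞, -12, 1, -19, -7]
q=2: [0, -13, -6, -26, -14]
q=3: [-5, 8, -9, -1, -12]
q=4: [16, 5, 1, -6, 6]
q=5: [13, 24, 7, 15, 4]
Optimal cycle mean attained by: cycle 1->2->1, total 8 + 8, length 2.
Answer: λ = 8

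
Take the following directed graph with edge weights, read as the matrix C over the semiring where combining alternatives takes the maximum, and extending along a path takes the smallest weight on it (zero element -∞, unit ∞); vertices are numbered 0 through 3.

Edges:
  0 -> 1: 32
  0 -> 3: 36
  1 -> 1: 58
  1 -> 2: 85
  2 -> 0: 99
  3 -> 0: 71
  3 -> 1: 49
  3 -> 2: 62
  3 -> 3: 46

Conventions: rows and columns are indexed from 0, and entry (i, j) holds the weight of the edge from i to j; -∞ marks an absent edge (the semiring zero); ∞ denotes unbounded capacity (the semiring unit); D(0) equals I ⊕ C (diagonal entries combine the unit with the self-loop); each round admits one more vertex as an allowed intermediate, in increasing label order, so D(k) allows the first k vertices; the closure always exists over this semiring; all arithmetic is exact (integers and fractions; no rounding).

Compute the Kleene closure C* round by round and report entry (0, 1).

D(0):
  [∞, 32, -∞, 36]
  [-∞, ∞, 85, -∞]
  [99, -∞, ∞, -∞]
  [71, 49, 62, ∞]
D(1):
  [∞, 32, -∞, 36]
  [-∞, ∞, 85, -∞]
  [99, 32, ∞, 36]
  [71, 49, 62, ∞]
D(2):
  [∞, 32, 32, 36]
  [-∞, ∞, 85, -∞]
  [99, 32, ∞, 36]
  [71, 49, 62, ∞]
D(3):
  [∞, 32, 32, 36]
  [85, ∞, 85, 36]
  [99, 32, ∞, 36]
  [71, 49, 62, ∞]
D(4):
  [∞, 36, 36, 36]
  [85, ∞, 85, 36]
  [99, 36, ∞, 36]
  [71, 49, 62, ∞]
Answer: C*[0][1] = 36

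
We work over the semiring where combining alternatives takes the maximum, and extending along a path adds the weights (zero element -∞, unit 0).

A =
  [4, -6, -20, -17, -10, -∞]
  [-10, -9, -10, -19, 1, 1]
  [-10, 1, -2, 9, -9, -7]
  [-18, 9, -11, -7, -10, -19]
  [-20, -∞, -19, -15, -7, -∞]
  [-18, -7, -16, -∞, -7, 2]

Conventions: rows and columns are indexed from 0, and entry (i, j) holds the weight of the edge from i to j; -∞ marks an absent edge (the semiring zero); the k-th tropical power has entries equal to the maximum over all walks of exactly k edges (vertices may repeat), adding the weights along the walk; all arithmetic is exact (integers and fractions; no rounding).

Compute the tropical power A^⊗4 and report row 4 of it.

A^⊗2:
  [8, -2, -16, -11, -5, -5]
  [-6, -6, -12, -1, -6, 3]
  [-6, 18, -2, 7, 2, 2]
  [-1, 2, -1, -2, 10, 10]
  [-16, -6, -21, -10, -14, -26]
  [-14, -5, -14, -7, -5, 4]
A^⊗3:
  [12, 2, -12, -7, -1, -1]
  [-2, 8, -12, -3, -4, 5]
  [8, 16, 8, 7, 19, 19]
  [3, 7, -3, 8, 3, 12]
  [-12, -1, -16, -12, -5, -5]
  [-10, 2, -12, -5, -3, 6]
A^⊗4:
  [16, 6, -8, -3, 3, 3]
  [2, 6, -2, -3, 9, 9]
  [12, 16, 6, 17, 17, 21]
  [7, 17, -3, 6, 8, 14]
  [-8, -3, -11, -7, 0, 0]
  [-6, 4, -8, -3, 3, 8]
Answer: row 4 of A^⊗4 = [-8, -3, -11, -7, 0, 0]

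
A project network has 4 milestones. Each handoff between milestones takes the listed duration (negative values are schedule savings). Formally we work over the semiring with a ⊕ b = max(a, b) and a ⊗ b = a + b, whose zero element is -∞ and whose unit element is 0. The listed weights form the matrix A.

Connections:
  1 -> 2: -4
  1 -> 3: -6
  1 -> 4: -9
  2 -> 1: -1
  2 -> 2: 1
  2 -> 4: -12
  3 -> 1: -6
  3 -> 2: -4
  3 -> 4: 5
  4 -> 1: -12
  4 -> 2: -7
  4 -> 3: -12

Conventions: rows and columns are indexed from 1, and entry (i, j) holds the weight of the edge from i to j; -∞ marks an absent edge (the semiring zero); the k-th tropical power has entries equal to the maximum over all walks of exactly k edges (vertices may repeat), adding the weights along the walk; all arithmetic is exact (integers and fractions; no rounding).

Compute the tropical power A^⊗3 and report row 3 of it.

A^⊗2:
  [-5, -3, -21, -1]
  [0, 2, -7, -10]
  [-5, -2, -7, -15]
  [-8, -6, -18, -7]
A^⊗3:
  [-4, -2, -11, -14]
  [1, 3, -6, -2]
  [-3, -1, -11, -2]
  [-7, -5, -14, -13]
Answer: row 3 of A^⊗3 = [-3, -1, -11, -2]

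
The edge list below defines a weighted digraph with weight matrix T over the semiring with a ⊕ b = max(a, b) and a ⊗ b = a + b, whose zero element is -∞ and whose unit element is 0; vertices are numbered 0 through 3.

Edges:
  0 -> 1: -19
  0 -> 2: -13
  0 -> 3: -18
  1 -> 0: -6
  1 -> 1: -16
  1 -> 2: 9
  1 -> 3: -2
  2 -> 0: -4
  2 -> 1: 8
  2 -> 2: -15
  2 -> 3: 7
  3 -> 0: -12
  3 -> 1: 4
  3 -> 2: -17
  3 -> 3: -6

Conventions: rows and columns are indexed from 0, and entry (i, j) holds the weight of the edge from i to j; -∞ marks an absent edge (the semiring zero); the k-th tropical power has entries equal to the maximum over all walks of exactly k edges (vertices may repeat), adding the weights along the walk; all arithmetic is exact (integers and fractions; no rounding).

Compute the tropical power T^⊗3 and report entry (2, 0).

T^⊗2:
  [-17, -5, -10, -6]
  [5, 17, -6, 16]
  [2, 11, 17, 6]
  [-2, -2, 13, 2]
T^⊗3:
  [-11, -2, 4, -3]
  [11, 20, 26, 15]
  [13, 25, 20, 24]
  [9, 21, 7, 20]
Key observation: the optimum is the walk 2->1->2->0, with weight 8 + 9 + (-4) = 13.
Optimal value attained by: walk 2->1->2->0.
Answer: (T^⊗3)[2][0] = 13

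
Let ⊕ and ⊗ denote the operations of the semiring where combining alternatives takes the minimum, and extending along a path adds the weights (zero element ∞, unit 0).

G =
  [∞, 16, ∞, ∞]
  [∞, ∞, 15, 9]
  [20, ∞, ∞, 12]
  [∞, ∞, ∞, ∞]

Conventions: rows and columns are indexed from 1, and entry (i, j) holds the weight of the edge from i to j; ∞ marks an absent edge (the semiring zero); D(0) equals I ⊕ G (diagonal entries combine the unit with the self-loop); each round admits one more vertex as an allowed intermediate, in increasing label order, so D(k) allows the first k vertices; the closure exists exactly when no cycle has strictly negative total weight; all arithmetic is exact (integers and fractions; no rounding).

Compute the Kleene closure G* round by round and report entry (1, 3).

D(0):
  [0, 16, ∞, ∞]
  [∞, 0, 15, 9]
  [20, ∞, 0, 12]
  [∞, ∞, ∞, 0]
D(1):
  [0, 16, ∞, ∞]
  [∞, 0, 15, 9]
  [20, 36, 0, 12]
  [∞, ∞, ∞, 0]
D(2):
  [0, 16, 31, 25]
  [∞, 0, 15, 9]
  [20, 36, 0, 12]
  [∞, ∞, ∞, 0]
D(3):
  [0, 16, 31, 25]
  [35, 0, 15, 9]
  [20, 36, 0, 12]
  [∞, ∞, ∞, 0]
D(4):
  [0, 16, 31, 25]
  [35, 0, 15, 9]
  [20, 36, 0, 12]
  [∞, ∞, ∞, 0]
Answer: G*[1][3] = 31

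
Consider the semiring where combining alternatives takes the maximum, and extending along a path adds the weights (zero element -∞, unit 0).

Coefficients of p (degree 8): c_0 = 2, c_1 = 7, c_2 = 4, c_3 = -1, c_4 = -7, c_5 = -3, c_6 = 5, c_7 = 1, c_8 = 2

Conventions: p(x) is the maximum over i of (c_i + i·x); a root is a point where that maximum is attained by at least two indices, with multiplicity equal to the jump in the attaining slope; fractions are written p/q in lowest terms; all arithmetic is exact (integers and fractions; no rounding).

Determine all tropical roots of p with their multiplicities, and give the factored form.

hull edge (i=0, c=2) to (i=1, c=7): slope 5, span 1
hull edge (i=1, c=7) to (i=6, c=5): slope -2/5, span 5
hull edge (i=6, c=5) to (i=8, c=2): slope -3/2, span 2
Factored form: p(x) = 2 ⊗ (x ⊕ (-5)) ⊗ (x ⊕ 2/5) ⊗ (x ⊕ 2/5) ⊗ (x ⊕ 2/5) ⊗ (x ⊕ 2/5) ⊗ (x ⊕ 2/5) ⊗ (x ⊕ 3/2) ⊗ (x ⊕ 3/2)
Answer: roots = -5 (mult 1), 2/5 (mult 5), 3/2 (mult 2)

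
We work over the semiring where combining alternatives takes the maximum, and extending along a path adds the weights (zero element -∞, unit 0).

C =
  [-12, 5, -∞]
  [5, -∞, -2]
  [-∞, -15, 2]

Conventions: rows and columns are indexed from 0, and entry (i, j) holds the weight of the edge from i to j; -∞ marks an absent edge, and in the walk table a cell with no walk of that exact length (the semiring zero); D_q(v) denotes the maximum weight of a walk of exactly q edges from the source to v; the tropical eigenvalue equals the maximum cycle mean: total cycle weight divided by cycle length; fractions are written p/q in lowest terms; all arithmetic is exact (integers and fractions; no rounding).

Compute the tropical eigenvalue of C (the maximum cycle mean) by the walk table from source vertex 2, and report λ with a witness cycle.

q=0: [-∞, -∞, 0]
q=1: [-∞, -15, 2]
q=2: [-10, -13, 4]
q=3: [-8, -5, 6]
Optimal cycle mean attained by: cycle 0->1->0, total 5 + 5, length 2.
Answer: λ = 5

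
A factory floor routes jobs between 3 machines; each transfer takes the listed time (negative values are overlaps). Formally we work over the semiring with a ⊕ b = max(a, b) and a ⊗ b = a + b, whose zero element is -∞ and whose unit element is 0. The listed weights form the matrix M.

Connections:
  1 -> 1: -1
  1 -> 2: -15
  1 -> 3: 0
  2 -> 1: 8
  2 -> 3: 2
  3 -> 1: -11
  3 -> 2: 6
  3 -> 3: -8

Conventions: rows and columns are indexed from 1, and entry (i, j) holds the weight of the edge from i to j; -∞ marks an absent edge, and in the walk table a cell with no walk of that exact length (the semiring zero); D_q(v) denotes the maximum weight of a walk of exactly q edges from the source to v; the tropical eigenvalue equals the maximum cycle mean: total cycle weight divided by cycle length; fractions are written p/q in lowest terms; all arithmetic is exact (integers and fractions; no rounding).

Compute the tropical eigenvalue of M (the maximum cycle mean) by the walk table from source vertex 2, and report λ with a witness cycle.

q=0: [-∞, 0, -∞]
q=1: [8, -∞, 2]
q=2: [7, 8, 8]
q=3: [16, 14, 10]
Optimal cycle mean attained by: cycle 1->3->2->1, total 0 + 6 + 8, length 3.
Answer: λ = 14/3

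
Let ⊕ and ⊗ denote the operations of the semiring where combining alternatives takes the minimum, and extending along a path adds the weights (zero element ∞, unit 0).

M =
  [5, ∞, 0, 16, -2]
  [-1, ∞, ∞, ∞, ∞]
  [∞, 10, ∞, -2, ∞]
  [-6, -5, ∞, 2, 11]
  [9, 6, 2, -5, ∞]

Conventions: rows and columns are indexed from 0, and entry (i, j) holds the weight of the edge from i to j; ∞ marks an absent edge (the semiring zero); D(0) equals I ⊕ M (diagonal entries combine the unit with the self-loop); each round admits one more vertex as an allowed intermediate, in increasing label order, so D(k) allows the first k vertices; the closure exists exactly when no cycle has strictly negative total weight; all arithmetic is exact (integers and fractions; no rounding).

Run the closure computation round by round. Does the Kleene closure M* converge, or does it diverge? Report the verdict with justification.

D(0):
  [0, ∞, 0, 16, -2]
  [-1, 0, ∞, ∞, ∞]
  [∞, 10, 0, -2, ∞]
  [-6, -5, ∞, 0, 11]
  [9, 6, 2, -5, 0]
D(1):
  [0, ∞, 0, 16, -2]
  [-1, 0, -1, 15, -3]
  [∞, 10, 0, -2, ∞]
  [-6, -5, -6, 0, -8]
  [9, 6, 2, -5, 0]
D(2):
  [0, ∞, 0, 16, -2]
  [-1, 0, -1, 15, -3]
  [9, 10, 0, -2, 7]
  [-6, -5, -6, 0, -8]
  [5, 6, 2, -5, 0]
Detection: at round 3, diagonal entry (3, 3) turns strictly negative.
Key observation: the cycle 3->0->2->3 has total weight (-6) + 0 + (-2), which is strictly negative.
Answer: DIVERGES — negative cycle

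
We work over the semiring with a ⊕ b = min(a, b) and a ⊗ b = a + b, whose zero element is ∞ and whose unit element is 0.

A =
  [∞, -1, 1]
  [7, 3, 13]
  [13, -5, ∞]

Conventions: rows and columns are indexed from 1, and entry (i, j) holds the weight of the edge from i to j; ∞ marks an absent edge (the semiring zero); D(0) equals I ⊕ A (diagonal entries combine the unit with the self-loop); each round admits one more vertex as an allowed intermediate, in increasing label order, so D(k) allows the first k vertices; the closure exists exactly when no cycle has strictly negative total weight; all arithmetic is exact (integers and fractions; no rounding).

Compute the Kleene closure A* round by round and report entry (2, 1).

D(0):
  [0, -1, 1]
  [7, 0, 13]
  [13, -5, 0]
D(1):
  [0, -1, 1]
  [7, 0, 8]
  [13, -5, 0]
D(2):
  [0, -1, 1]
  [7, 0, 8]
  [2, -5, 0]
D(3):
  [0, -4, 1]
  [7, 0, 8]
  [2, -5, 0]
Answer: A*[2][1] = 7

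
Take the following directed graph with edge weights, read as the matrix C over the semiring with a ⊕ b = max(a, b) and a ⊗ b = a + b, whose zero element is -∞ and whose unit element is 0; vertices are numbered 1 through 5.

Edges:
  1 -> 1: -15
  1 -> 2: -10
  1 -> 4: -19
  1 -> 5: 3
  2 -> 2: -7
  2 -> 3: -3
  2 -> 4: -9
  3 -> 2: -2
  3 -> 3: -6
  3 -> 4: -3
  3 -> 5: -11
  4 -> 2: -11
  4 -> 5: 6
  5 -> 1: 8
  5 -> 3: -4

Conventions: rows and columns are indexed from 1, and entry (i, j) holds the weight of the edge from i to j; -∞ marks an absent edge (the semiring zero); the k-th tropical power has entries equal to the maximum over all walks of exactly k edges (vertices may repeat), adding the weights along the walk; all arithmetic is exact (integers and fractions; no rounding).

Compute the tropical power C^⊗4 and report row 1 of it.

C^⊗2:
  [11, -17, -1, -19, -12]
  [-∞, -5, -9, -6, -3]
  [-3, -8, -5, -9, 3]
  [14, -18, 2, -20, -∞]
  [-7, -2, -10, -7, 11]
C^⊗3:
  [-4, 1, -7, -4, 14]
  [5, -11, -7, -12, 0]
  [11, -7, -1, -8, 0]
  [-1, 4, -4, -1, 17]
  [19, -9, 7, -11, -1]
C^⊗4:
  [22, -6, 10, -8, 2]
  [8, -5, -4, -10, 8]
  [8, 1, -4, -4, 14]
  [25, -3, 13, -5, 5]
  [7, 9, 1, 4, 22]
Answer: row 1 of C^⊗4 = [22, -6, 10, -8, 2]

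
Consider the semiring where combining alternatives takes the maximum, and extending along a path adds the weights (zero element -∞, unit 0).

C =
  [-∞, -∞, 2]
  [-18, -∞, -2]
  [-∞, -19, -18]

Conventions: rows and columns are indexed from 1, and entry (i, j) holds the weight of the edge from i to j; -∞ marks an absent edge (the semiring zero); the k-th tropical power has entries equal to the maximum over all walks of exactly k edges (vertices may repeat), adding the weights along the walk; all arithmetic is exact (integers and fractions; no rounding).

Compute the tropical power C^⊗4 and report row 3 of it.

C^⊗2:
  [-∞, -17, -16]
  [-∞, -21, -16]
  [-37, -37, -21]
C^⊗3:
  [-35, -35, -19]
  [-39, -35, -23]
  [-55, -40, -35]
C^⊗4:
  [-53, -38, -33]
  [-53, -42, -37]
  [-58, -54, -42]
Answer: row 3 of C^⊗4 = [-58, -54, -42]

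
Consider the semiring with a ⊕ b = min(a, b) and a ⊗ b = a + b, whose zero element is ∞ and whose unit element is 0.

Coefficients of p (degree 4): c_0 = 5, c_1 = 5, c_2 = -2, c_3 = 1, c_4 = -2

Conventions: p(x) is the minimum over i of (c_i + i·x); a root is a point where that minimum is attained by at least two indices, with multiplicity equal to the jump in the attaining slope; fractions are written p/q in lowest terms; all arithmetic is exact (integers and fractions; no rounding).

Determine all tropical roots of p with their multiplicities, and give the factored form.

hull edge (i=0, c=5) to (i=2, c=-2): slope -7/2, span 2
hull edge (i=2, c=-2) to (i=4, c=-2): slope 0, span 2
Factored form: p(x) = -2 ⊗ (x ⊕ 0) ⊗ (x ⊕ 0) ⊗ (x ⊕ 7/2) ⊗ (x ⊕ 7/2)
Answer: roots = 0 (mult 2), 7/2 (mult 2)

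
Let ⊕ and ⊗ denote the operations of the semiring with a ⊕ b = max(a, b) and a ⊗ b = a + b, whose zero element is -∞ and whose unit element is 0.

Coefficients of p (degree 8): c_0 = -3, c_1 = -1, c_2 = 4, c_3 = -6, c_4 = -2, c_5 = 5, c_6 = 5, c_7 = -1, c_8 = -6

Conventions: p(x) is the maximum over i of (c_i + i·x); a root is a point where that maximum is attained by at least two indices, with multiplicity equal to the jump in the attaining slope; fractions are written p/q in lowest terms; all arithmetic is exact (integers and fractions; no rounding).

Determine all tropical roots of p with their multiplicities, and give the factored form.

hull edge (i=0, c=-3) to (i=2, c=4): slope 7/2, span 2
hull edge (i=2, c=4) to (i=5, c=5): slope 1/3, span 3
hull edge (i=5, c=5) to (i=6, c=5): slope 0, span 1
hull edge (i=6, c=5) to (i=8, c=-6): slope -11/2, span 2
Factored form: p(x) = -6 ⊗ (x ⊕ (-7/2)) ⊗ (x ⊕ (-7/2)) ⊗ (x ⊕ (-1/3)) ⊗ (x ⊕ (-1/3)) ⊗ (x ⊕ (-1/3)) ⊗ (x ⊕ 0) ⊗ (x ⊕ 11/2) ⊗ (x ⊕ 11/2)
Answer: roots = -7/2 (mult 2), -1/3 (mult 3), 0 (mult 1), 11/2 (mult 2)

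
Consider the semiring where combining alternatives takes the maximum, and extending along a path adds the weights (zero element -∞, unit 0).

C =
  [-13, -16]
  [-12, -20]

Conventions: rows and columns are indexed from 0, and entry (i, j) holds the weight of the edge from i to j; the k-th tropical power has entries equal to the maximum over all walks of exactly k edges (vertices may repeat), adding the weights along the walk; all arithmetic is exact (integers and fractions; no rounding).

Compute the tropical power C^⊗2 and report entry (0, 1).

C^⊗2:
  [-26, -29]
  [-25, -28]
Key observation: the optimum is the walk 0->0->1, with weight (-13) + (-16) = -29.
Optimal value attained by: walk 0->0->1.
Answer: (C^⊗2)[0][1] = -29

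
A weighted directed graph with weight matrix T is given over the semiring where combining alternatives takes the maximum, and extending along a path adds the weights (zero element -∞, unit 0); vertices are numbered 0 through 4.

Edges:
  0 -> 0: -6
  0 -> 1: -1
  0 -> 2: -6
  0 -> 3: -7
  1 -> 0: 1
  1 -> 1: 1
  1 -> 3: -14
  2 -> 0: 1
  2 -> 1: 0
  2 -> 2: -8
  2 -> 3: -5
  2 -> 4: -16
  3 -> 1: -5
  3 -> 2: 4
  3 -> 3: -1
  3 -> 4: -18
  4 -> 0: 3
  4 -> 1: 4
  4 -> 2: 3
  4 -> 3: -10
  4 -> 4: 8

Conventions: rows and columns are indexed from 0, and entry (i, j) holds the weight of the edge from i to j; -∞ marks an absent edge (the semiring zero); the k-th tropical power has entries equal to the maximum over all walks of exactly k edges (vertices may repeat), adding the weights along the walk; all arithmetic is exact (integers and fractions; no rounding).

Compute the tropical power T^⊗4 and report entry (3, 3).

T^⊗2:
  [0, 0, -3, -8, -22]
  [2, 2, -5, -6, -32]
  [1, 1, -1, -6, -8]
  [5, 4, 3, -1, -10]
  [11, 12, 11, -2, 16]
T^⊗3:
  [1, 1, -4, -7, -14]
  [3, 3, -2, -5, -21]
  [2, 2, -2, -6, 0]
  [5, 5, 3, -2, -2]
  [19, 20, 19, 6, 24]
T^⊗4:
  [2, 2, -3, -6, -6]
  [4, 4, -1, -4, -13]
  [3, 4, 3, -5, 8]
  [6, 6, 2, -2, 6]
  [27, 28, 27, 14, 32]
Key observation: the optimum is the walk 3->2->1->0->3, with weight 4 + 0 + 1 + (-7) = -2.
Optimal value attained by: walk 3->2->1->0->3.
Answer: (T^⊗4)[3][3] = -2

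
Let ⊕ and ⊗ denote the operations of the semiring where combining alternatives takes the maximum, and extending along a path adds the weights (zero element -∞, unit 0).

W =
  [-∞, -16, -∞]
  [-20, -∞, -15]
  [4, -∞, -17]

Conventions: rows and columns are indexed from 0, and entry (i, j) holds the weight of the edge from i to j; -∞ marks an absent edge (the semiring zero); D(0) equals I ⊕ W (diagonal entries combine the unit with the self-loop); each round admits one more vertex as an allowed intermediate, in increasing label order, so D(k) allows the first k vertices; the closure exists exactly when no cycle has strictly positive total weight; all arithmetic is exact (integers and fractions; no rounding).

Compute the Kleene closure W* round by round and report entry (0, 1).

D(0):
  [0, -16, -∞]
  [-20, 0, -15]
  [4, -∞, 0]
D(1):
  [0, -16, -∞]
  [-20, 0, -15]
  [4, -12, 0]
D(2):
  [0, -16, -31]
  [-20, 0, -15]
  [4, -12, 0]
D(3):
  [0, -16, -31]
  [-11, 0, -15]
  [4, -12, 0]
Answer: W*[0][1] = -16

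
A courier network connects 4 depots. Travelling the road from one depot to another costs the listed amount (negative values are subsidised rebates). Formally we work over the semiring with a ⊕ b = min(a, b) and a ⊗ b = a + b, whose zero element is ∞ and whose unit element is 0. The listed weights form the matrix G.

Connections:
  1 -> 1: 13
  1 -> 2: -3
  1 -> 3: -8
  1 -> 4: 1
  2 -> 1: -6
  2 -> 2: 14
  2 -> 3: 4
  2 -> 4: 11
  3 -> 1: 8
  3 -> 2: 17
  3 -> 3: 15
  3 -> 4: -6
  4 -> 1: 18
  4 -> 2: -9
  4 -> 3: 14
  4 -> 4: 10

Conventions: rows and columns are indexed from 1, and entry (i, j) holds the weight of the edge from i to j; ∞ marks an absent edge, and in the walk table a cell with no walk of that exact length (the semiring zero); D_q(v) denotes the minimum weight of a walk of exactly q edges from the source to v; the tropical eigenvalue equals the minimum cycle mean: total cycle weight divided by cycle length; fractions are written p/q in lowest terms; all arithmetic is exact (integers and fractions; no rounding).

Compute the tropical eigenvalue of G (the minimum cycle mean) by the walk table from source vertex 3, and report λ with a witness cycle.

q=0: [∞, ∞, 0, ∞]
q=1: [8, 17, 15, -6]
q=2: [11, -15, 0, 4]
q=3: [-21, -5, -11, -6]
q=4: [-11, -24, -29, -20]
Optimal cycle mean attained by: cycle 1->3->4->2->1, total (-8) + (-6) + (-9) + (-6), length 4.
Answer: λ = -29/4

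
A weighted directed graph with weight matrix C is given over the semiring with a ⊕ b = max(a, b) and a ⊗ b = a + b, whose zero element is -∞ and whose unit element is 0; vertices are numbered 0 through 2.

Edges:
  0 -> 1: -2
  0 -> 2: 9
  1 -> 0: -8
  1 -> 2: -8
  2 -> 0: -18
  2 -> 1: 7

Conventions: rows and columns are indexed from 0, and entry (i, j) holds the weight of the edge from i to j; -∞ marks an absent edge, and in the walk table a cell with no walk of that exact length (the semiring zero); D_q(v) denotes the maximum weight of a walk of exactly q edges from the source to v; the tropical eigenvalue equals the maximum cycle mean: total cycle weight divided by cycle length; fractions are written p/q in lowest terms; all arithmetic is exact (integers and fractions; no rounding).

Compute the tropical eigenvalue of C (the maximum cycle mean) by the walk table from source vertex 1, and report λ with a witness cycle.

q=0: [-∞, 0, -∞]
q=1: [-8, -∞, -8]
q=2: [-26, -1, 1]
q=3: [-9, 8, -9]
Optimal cycle mean attained by: cycle 0->2->1->0, total 9 + 7 + (-8), length 3.
Answer: λ = 8/3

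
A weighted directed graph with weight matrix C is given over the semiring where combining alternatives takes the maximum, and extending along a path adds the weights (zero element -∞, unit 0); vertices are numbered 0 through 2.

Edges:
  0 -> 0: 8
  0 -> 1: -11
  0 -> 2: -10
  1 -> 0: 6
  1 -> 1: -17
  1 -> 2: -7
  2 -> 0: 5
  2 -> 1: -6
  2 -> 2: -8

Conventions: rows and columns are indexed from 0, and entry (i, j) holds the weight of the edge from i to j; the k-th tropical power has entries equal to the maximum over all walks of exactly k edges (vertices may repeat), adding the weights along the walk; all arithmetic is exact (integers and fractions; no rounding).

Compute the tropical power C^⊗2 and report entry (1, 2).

C^⊗2:
  [16, -3, -2]
  [14, -5, -4]
  [13, -6, -5]
Key observation: the optimum is the walk 1->0->2, with weight 6 + (-10) = -4.
Optimal value attained by: walk 1->0->2.
Answer: (C^⊗2)[1][2] = -4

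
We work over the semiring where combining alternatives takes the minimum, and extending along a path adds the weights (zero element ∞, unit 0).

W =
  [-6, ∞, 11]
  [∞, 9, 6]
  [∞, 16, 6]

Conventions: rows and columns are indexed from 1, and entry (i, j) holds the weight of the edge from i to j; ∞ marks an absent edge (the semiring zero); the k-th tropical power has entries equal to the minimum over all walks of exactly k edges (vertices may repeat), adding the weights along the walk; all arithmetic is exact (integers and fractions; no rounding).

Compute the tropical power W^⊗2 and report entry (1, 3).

W^⊗2:
  [-12, 27, 5]
  [∞, 18, 12]
  [∞, 22, 12]
Key observation: the optimum is the walk 1->1->3, with weight (-6) + 11 = 5.
Optimal value attained by: walk 1->1->3.
Answer: (W^⊗2)[1][3] = 5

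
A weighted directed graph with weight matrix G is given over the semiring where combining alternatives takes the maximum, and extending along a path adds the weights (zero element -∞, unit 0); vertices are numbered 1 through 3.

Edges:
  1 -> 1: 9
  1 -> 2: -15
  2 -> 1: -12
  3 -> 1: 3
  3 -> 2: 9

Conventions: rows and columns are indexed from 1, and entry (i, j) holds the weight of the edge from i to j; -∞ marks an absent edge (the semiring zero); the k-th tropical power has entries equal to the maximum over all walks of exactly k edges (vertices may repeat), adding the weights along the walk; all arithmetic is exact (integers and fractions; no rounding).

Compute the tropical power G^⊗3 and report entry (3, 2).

G^⊗2:
  [18, -6, -∞]
  [-3, -27, -∞]
  [12, -12, -∞]
G^⊗3:
  [27, 3, -∞]
  [6, -18, -∞]
  [21, -3, -∞]
Key observation: the optimum is the walk 3->1->1->2, with weight 3 + 9 + (-15) = -3.
Optimal value attained by: walk 3->1->1->2.
Answer: (G^⊗3)[3][2] = -3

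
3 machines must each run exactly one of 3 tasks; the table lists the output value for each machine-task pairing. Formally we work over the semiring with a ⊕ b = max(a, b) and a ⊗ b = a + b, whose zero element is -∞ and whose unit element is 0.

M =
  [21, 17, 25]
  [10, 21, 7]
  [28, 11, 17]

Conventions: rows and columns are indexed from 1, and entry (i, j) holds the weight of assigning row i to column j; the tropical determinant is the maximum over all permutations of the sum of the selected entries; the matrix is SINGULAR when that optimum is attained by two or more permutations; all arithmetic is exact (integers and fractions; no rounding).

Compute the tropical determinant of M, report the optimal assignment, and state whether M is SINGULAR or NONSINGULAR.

σ = (1, 2, 3): 21 + 21 + 17 = 59
σ = (1, 3, 2): 21 + 7 + 11 = 39
σ = (2, 1, 3): 17 + 10 + 17 = 44
σ = (2, 3, 1): 17 + 7 + 28 = 52
σ = (3, 1, 2): 25 + 10 + 11 = 46
σ = (3, 2, 1): 25 + 21 + 28 = 74
Optimal value attained by: σ = (3, 2, 1).
Answer: det⊕(M) = 74; verdict: NONSINGULAR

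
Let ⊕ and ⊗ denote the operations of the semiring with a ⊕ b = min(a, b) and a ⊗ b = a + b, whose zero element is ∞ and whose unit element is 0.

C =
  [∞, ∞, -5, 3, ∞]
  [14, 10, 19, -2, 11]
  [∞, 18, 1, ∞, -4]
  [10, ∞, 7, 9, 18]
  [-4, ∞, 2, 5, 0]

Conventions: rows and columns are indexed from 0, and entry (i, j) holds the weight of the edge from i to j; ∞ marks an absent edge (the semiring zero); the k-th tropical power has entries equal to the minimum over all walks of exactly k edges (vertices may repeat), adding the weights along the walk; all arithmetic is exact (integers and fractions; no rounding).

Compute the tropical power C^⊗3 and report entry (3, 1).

C^⊗2:
  [13, 13, -4, 12, -9]
  [7, 20, 5, 7, 11]
  [-8, 19, -2, 1, -4]
  [14, 25, 5, 13, 3]
  [-4, 20, -9, -1, -2]
C^⊗3:
  [-13, 14, -7, -4, -9]
  [7, 23, 2, 10, 1]
  [-8, 16, -13, -5, -6]
  [-1, 23, 5, 8, 1]
  [-6, 9, -9, -1, -13]
Key observation: the optimum is the walk 3->0->2->1, with weight 10 + (-5) + 18 = 23.
Optimal value attained by: walk 3->0->2->1.
Answer: (C^⊗3)[3][1] = 23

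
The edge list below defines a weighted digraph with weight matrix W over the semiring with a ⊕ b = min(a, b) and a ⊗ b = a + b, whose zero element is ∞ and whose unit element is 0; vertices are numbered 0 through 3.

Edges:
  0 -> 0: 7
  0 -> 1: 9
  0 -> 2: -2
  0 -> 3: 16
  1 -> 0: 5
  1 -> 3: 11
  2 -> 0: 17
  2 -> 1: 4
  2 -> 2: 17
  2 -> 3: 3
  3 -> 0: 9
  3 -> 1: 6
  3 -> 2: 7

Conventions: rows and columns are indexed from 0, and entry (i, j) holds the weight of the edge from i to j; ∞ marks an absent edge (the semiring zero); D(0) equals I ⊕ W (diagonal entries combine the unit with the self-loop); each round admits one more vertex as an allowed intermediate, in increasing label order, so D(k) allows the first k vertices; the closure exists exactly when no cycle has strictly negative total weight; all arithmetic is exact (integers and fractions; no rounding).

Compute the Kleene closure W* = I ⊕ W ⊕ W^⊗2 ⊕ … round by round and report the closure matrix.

D(0):
  [0, 9, -2, 16]
  [5, 0, ∞, 11]
  [17, 4, 0, 3]
  [9, 6, 7, 0]
D(1):
  [0, 9, -2, 16]
  [5, 0, 3, 11]
  [17, 4, 0, 3]
  [9, 6, 7, 0]
D(2):
  [0, 9, -2, 16]
  [5, 0, 3, 11]
  [9, 4, 0, 3]
  [9, 6, 7, 0]
D(3):
  [0, 2, -2, 1]
  [5, 0, 3, 6]
  [9, 4, 0, 3]
  [9, 6, 7, 0]
D(4):
  [0, 2, -2, 1]
  [5, 0, 3, 6]
  [9, 4, 0, 3]
  [9, 6, 7, 0]
Answer: W* = [[0, 2, -2, 1], [5, 0, 3, 6], [9, 4, 0, 3], [9, 6, 7, 0]]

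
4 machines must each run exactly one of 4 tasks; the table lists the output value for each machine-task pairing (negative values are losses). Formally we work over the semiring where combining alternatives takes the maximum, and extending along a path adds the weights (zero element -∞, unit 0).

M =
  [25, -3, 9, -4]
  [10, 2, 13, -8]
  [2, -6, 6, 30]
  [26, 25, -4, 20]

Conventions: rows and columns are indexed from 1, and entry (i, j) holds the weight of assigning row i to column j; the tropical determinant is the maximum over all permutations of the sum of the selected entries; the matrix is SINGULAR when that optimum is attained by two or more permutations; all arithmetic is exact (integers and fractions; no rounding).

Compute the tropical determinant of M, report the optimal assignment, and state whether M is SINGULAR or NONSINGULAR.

σ = (1, 2, 3, 4): 25 + 2 + 6 + 20 = 53
σ = (1, 2, 4, 3): 25 + 2 + 30 + (-4) = 53
σ = (1, 3, 2, 4): 25 + 13 + (-6) + 20 = 52
σ = (1, 3, 4, 2): 25 + 13 + 30 + 25 = 93
σ = (1, 4, 2, 3): 25 + (-8) + (-6) + (-4) = 7
σ = (1, 4, 3, 2): 25 + (-8) + 6 + 25 = 48
σ = (2, 1, 3, 4): (-3) + 10 + 6 + 20 = 33
σ = (2, 1, 4, 3): (-3) + 10 + 30 + (-4) = 33
σ = (2, 3, 1, 4): (-3) + 13 + 2 + 20 = 32
σ = (2, 3, 4, 1): (-3) + 13 + 30 + 26 = 66
σ = (2, 4, 1, 3): (-3) + (-8) + 2 + (-4) = -13
σ = (2, 4, 3, 1): (-3) + (-8) + 6 + 26 = 21
σ = (3, 1, 2, 4): 9 + 10 + (-6) + 20 = 33
σ = (3, 1, 4, 2): 9 + 10 + 30 + 25 = 74
σ = (3, 2, 1, 4): 9 + 2 + 2 + 20 = 33
σ = (3, 2, 4, 1): 9 + 2 + 30 + 26 = 67
σ = (3, 4, 1, 2): 9 + (-8) + 2 + 25 = 28
σ = (3, 4, 2, 1): 9 + (-8) + (-6) + 26 = 21
σ = (4, 1, 2, 3): (-4) + 10 + (-6) + (-4) = -4
σ = (4, 1, 3, 2): (-4) + 10 + 6 + 25 = 37
σ = (4, 2, 1, 3): (-4) + 2 + 2 + (-4) = -4
σ = (4, 2, 3, 1): (-4) + 2 + 6 + 26 = 30
σ = (4, 3, 1, 2): (-4) + 13 + 2 + 25 = 36
σ = (4, 3, 2, 1): (-4) + 13 + (-6) + 26 = 29
Optimal value attained by: σ = (1, 3, 4, 2).
Answer: det⊕(M) = 93; verdict: NONSINGULAR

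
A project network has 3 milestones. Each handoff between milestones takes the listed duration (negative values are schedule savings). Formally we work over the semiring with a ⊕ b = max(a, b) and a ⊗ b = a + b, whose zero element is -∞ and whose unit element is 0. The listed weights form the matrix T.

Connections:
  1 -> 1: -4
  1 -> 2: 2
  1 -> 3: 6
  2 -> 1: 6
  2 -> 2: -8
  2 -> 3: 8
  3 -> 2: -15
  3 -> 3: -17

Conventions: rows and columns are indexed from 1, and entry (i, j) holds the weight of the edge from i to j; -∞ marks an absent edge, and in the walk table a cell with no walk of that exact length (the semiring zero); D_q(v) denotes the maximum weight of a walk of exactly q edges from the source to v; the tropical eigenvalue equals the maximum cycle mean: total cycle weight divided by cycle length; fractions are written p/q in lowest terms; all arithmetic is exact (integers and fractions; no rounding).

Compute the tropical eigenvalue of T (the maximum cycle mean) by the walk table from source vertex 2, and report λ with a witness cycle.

q=0: [-∞, 0, -∞]
q=1: [6, -8, 8]
q=2: [2, 8, 12]
q=3: [14, 4, 16]
Optimal cycle mean attained by: cycle 1->2->1, total 2 + 6, length 2.
Answer: λ = 4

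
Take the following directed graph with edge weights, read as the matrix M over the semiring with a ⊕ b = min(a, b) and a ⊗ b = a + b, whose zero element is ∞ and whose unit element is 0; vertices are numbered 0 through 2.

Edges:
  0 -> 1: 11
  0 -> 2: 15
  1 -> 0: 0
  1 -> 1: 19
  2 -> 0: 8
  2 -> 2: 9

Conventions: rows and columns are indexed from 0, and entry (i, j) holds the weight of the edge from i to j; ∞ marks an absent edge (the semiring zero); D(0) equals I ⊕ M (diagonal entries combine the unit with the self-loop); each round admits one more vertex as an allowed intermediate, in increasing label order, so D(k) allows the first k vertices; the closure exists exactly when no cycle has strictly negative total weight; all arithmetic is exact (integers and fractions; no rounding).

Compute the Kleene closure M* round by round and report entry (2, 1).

D(0):
  [0, 11, 15]
  [0, 0, ∞]
  [8, ∞, 0]
D(1):
  [0, 11, 15]
  [0, 0, 15]
  [8, 19, 0]
D(2):
  [0, 11, 15]
  [0, 0, 15]
  [8, 19, 0]
D(3):
  [0, 11, 15]
  [0, 0, 15]
  [8, 19, 0]
Answer: M*[2][1] = 19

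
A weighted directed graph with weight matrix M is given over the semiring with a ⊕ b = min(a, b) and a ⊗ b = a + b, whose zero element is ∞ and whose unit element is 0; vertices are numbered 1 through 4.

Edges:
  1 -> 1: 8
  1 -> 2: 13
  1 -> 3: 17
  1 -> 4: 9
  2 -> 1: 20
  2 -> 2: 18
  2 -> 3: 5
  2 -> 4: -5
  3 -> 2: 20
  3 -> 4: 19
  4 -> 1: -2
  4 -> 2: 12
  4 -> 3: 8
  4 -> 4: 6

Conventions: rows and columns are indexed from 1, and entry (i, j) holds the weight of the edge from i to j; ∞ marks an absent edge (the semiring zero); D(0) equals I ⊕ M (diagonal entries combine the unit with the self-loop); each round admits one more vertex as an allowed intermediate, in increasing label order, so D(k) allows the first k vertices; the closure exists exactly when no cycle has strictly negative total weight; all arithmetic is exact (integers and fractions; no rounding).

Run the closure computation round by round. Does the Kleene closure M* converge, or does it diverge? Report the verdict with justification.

D(0):
  [0, 13, 17, 9]
  [20, 0, 5, -5]
  [∞, 20, 0, 19]
  [-2, 12, 8, 0]
D(1):
  [0, 13, 17, 9]
  [20, 0, 5, -5]
  [∞, 20, 0, 19]
  [-2, 11, 8, 0]
D(2):
  [0, 13, 17, 8]
  [20, 0, 5, -5]
  [40, 20, 0, 15]
  [-2, 11, 8, 0]
D(3):
  [0, 13, 17, 8]
  [20, 0, 5, -5]
  [40, 20, 0, 15]
  [-2, 11, 8, 0]
D(4):
  [0, 13, 16, 8]
  [-7, 0, 3, -5]
  [13, 20, 0, 15]
  [-2, 11, 8, 0]
Key observation: every diagonal entry stays at the unit through all rounds, so no improving cycle exists.
Answer: CONVERGES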